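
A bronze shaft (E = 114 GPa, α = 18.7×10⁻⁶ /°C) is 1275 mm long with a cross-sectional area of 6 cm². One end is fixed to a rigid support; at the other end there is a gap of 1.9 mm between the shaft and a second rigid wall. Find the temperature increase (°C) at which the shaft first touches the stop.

Contact occurs when the free expansion equals the gap: αΔT L = 1.9 mm.
So ΔT = g/(αL) = 1.9/(18.7×10⁻⁶ × 1275) = 79.69 °C.

ΔT ≈ 79.7 °C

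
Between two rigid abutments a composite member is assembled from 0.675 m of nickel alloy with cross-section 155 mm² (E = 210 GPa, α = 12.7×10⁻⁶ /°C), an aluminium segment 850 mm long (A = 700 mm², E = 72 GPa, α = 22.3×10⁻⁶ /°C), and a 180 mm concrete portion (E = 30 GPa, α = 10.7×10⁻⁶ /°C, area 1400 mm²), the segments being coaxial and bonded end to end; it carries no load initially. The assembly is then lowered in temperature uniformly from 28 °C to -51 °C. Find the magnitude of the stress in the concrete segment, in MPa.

Free thermal contraction of the whole bar: Σ αᵢΔT Lᵢ = 12.7×10⁻⁶×79×675 + 22.3×10⁻⁶×79×850 + 10.7×10⁻⁶×79×180 = 2.327 mm.
The rigid supports impose zero overall length change; the single axial force P common to all segments must satisfy P Σ Lᵢ/(AᵢEᵢ) = δ_free.
The series flexibility is Σ Lᵢ/(AᵢEᵢ) = 675/(155×210×10³) + 850/(700×72×10³) + 180/(1400×30×10³) = 4.189×10⁻⁵ mm/N.
Hence P = δ_free / Σ(L/AE) = 2.327/4.189×10⁻⁵ = 55.55 kN (tensile).
σ_{concrete} = P / A = 55550 / 1400 = 39.68 MPa.

σ ≈ 39.7 MPa (tensile)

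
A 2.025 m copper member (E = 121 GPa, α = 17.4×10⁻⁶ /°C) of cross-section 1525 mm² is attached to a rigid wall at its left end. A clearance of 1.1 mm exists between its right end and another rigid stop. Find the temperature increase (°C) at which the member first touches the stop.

Contact occurs when the free expansion equals the gap: αΔT L = 1.1 mm.
So ΔT = g/(αL) = 1.1/(17.4×10⁻⁶ × 2025) = 31.22 °C.

ΔT ≈ 31.2 °C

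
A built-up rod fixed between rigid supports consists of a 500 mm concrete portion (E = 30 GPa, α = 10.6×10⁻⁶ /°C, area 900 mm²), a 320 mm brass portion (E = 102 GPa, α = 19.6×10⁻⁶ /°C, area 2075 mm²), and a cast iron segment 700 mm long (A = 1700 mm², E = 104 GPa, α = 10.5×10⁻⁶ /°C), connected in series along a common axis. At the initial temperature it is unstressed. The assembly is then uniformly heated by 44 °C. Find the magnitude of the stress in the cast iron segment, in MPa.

If the supports were absent, the total length change would be Σ αᵢΔT Lᵢ = 10.6×10⁻⁶×44×500 + 19.6×10⁻⁶×44×320 + 10.5×10⁻⁶×44×700 = 0.8326 mm.
The walls prevent any net length change, so an axial force P (same in every segment) develops. Compatibility: P · Σ Lᵢ/(AᵢEᵢ) = δ_free.
Σ Lᵢ/(AᵢEᵢ) = 500/(900×30×10³) + 320/(2075×102×10³) + 700/(1700×104×10³) = 2.399×10⁻⁵ mm/N.
Hence P = δ_free / Σ(L/AE) = 0.8326/2.399×10⁻⁵ = 34.71 kN (compressive).
σ_{cast iron} = P / A = 34710 / 1700 = 20.41 MPa.

σ ≈ 20.4 MPa (compressive)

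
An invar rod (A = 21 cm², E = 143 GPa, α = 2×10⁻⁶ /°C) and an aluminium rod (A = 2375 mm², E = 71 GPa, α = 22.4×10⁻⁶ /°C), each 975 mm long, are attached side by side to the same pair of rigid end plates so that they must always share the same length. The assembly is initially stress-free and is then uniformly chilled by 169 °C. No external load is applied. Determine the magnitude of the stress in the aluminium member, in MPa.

Both members must finish at the same length. With the larger α, the aluminium tends to over-contract; the plates restrain it, putting the aluminium in tension and the invar in compression. With no external load the two internal forces are equal and opposite, magnitude P.
Equating the net (thermal + elastic) strains gives |α₁ − α₂|·ΔT = P·[1/(A₁E₁) + 1/(A₂E₂)].
|α₁ − α₂|·ΔT = 20.4×10⁻⁶ × 169 = 0.003448.
1/(A₁E₁) + 1/(A₂E₂) = 1/(2100×143×10³) + 1/(2375×71×10³) = 9.26×10⁻⁹ N⁻¹.
So P = 0.003448 / 9.26×10⁻⁹ = 372.3 kN.
σ_{aluminium} = P/A₂ = 372300/2375 = 156.8 MPa, tensile.

σ ≈ 157 MPa (tensile)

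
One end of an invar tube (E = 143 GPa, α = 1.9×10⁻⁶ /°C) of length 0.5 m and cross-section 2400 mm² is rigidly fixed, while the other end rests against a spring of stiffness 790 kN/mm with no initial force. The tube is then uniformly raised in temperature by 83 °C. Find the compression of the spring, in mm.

δ ≈ 0.0367 mm

Free thermal expansion: δ_free = αΔT L = 1.9×10⁻⁶ × 83 × 500 = 0.07885 mm.
With a force P in the spring, the elastic change of the tube is PL/(AE) and that of the spring is P/k; compatibility requires their sum to equal δ_free.
So P = δ_free / [L/(AE) + 1/k] = 0.07885 / [ 500/(2400×143×10³) + 1/(790×10³) ].
P = 0.07885 / 2.723×10⁻⁶ = 28960 N.
Spring compression = P/k = 28960/(790×10³) = 0.03666 mm.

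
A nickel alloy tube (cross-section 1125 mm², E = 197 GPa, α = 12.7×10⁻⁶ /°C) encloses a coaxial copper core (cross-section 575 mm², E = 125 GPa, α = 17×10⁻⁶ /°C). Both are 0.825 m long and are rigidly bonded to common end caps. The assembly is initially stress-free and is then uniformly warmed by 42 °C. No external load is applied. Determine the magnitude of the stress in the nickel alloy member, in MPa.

σ ≈ 8.71 MPa (tensile)

The copper has the larger α, so on heating it would change length more than the nickel alloy if both were free. The rigid plates force a common final length, so the copper is put into compression and the nickel alloy into tension, with equal and opposite forces P (no external load).
Setting the final lengths equal and cancelling L: (α₁ − α₂)ΔT = P/(A₁E₁) + P/(A₂E₂).
|α₁ − α₂|·ΔT = 4.3×10⁻⁶ × 42 = 0.0001806.
1/(A₁E₁) + 1/(A₂E₂) = 1/(1125×197×10³) + 1/(575×125×10³) = 1.843×10⁻⁸ N⁻¹.
P = 0.0001806 / 1.843×10⁻⁸ = 9802 N = 9.802 kN.
σ_{nickel alloy} = P/A₁ = 9802/1125 = 8.713 MPa, tensile.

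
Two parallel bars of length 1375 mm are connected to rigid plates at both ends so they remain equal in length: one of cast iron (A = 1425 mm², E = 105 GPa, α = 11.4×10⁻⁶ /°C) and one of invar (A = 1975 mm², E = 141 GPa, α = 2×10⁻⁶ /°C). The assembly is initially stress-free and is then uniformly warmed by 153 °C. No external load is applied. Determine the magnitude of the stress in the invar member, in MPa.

Both members must finish at the same length. With the larger α, the cast iron tends to over-expand; the plates restrain it, putting the cast iron in compression and the invar in tension. With no external load the two internal forces are equal and opposite, magnitude P.
Equating the net (thermal + elastic) strains gives |α₁ − α₂|·ΔT = P·[1/(A₁E₁) + 1/(A₂E₂)].
|α₁ − α₂|·ΔT = 9.4×10⁻⁶ × 153 = 0.001438.
1/(A₁E₁) + 1/(A₂E₂) = 1/(1425×105×10³) + 1/(1975×141×10³) = 1.027×10⁻⁸ N⁻¹.
So P = 0.001438 / 1.027×10⁻⁸ = 140 kN.
σ_{invar} = P/A₂ = 140000/1975 = 70.88 MPa, tensile.

σ ≈ 70.9 MPa (tensile)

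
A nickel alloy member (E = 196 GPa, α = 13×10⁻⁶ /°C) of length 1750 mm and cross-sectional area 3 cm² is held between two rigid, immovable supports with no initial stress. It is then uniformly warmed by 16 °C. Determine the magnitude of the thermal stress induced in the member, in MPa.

With length fixed, the mechanical strain must cancel the thermal strain αΔT = 13×10⁻⁶ × 16 = 208×10⁻⁶.
The stress required to suppress this strain is σ = Eε = 196×10³ × 208×10⁻⁶ = 40.77 MPa, compressive since the member is trying to expand.

σ ≈ 40.8 MPa (compressive)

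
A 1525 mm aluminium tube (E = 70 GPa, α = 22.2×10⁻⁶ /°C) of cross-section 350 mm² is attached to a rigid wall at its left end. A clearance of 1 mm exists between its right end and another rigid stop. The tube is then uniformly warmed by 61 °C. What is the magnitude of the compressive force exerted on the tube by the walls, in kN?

P ≈ 17.1 kN

Unrestrained expansion: δ_free = αΔT L = 22.2×10⁻⁶ × 61 × 1525 = 2.065 mm.
This exceeds the 1 mm gap, so the wall pushes back. The portion of expansion that must be recovered elastically is δ_free − gap = 2.065 − 1 = 1.065 mm.
Compatibility: PL/(AE) = 1.065 mm, so σ = P/A = E × (1.065/1525) = 48.89 MPa.
Force on the wall = σA = 48.89 × 350 mm² = 17.11 kN.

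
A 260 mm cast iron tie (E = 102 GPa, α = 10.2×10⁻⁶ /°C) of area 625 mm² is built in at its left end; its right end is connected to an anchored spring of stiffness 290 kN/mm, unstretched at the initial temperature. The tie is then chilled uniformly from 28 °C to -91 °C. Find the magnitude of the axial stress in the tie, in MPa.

If the spring were absent the tie would shorten by αΔT L = 10.2×10⁻⁶ × 119 × 260 = 0.3156 mm.
Let P be the tensile force in the spring. The tie extends elastically by PL/(AE) and the spring stretches by P/k; together these equal δ_free.
P [ L/(AE) + 1/k ] = δ_free → P [ 260/(625×102×10³) + 1/(290×10³) ] = 0.3156.
P = 0.3156 / 7.527×10⁻⁶ = 41930 N.
σ = P/A = 41930/625 = 67.09 MPa.

σ ≈ 67.1 MPa (tensile)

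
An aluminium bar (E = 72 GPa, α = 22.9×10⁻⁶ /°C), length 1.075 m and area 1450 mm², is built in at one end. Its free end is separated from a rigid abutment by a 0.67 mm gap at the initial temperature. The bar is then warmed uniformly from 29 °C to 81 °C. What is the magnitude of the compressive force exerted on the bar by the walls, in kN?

If the wall were absent the bar would grow by αΔT L = 22.9×10⁻⁶ × 52 × 1075 = 1.28 mm.
This exceeds the 0.67 mm gap, so the wall pushes back. The portion of expansion that must be recovered elastically is δ_free − gap = 1.28 − 0.67 = 0.6101 mm.
Compatibility: PL/(AE) = 0.6101 mm, so σ = P/A = E × (0.6101/1075) = 40.86 MPa.
Force on the wall = σA = 40.86 × 1450 mm² = 59.25 kN.

P ≈ 59.3 kN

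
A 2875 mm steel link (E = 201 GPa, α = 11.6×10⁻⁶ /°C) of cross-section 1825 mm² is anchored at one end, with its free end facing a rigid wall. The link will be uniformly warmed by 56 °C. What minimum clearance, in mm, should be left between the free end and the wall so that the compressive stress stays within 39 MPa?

With no wall the link would lengthen by αΔT L = 11.6×10⁻⁶ × 56 × 2875 = 1.868 mm.
A stress of 39 MPa corresponds to the wall pushing the link back by σL/E = 39×2875/(201×10³) = 0.5578 mm.
The gap must absorb the remainder: g_min = 1.868 − 0.5578 = 1.31 mm.

g ≈ 1.31 mm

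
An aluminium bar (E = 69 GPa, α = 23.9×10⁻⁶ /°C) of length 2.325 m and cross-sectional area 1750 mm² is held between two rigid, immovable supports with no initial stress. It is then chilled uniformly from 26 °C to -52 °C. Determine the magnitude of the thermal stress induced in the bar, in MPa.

The supports are rigid, so the total axial strain is zero. The restrained thermal strain is ε = αΔT = 23.9×10⁻⁶ × 78 = 1864.2×10⁻⁶.
Hence σ = E·αΔT = 69×10³ × 1864.2×10⁻⁶ = 128.6 MPa, tensile.

σ ≈ 129 MPa (tensile)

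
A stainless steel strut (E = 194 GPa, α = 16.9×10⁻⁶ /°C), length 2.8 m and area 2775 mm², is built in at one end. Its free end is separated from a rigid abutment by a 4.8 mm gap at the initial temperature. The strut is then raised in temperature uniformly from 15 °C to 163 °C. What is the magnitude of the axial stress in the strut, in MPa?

Free thermal elongation = αΔT L = 16.9×10⁻⁶ × 148 × 2800 = 7.003 mm.
After closing the 4.8 mm clearance, 7.003 − 4.8 = 2.203 mm of expansion remains to be suppressed by the wall.
So σ = E(δ_free − g)/L = 194×10³ × 2.203/2800 = 152.7 MPa.

σ ≈ 153 MPa (compressive)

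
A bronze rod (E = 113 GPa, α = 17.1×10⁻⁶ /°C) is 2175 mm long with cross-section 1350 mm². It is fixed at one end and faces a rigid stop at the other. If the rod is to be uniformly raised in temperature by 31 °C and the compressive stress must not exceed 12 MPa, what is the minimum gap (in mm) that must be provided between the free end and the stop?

g ≈ 0.922 mm

Free expansion if unrestrained: δ_free = αΔT L = 17.1×10⁻⁶ × 31 × 2175 = 1.153 mm.
A stress of 12 MPa corresponds to the wall pushing the rod back by σL/E = 12×2175/(113×10³) = 0.231 mm.
The gap must absorb the remainder: g_min = 1.153 − 0.231 = 0.922 mm.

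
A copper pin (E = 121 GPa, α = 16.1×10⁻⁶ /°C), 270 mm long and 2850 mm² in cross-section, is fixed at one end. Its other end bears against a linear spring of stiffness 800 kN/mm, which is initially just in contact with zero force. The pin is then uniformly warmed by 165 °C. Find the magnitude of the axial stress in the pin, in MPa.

σ ≈ 124 MPa (compressive)

If the spring were absent the pin would lengthen by αΔT L = 16.1×10⁻⁶ × 165 × 270 = 0.7173 mm.
With a force P in the spring, the elastic change of the pin is PL/(AE) and that of the spring is P/k; compatibility requires their sum to equal δ_free.
So P = δ_free / [L/(AE) + 1/k] = 0.7173 / [ 270/(2850×121×10³) + 1/(800×10³) ].
P = 0.7173 / 2.033×10⁻⁶ = 352800 N.
σ = P/A = 352800/2850 = 123.8 MPa.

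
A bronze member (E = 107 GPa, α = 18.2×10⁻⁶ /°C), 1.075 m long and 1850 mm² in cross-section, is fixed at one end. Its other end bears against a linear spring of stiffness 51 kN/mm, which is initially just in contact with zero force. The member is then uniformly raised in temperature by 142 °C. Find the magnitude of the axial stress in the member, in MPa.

σ ≈ 60 MPa (compressive)

The unrestrained thermal change is αΔT L = 18.2×10⁻⁶ × 142 × 1075 = 2.778 mm.
Let P be the compressive force at the spring. The member shortens elastically by PL/(AE) and the spring compresses by P/k; together these equal δ_free.
P [ L/(AE) + 1/k ] = δ_free → P [ 1075/(1850×107×10³) + 1/(51×10³) ] = 2.778.
P = 2.778 / 2.504×10⁻⁵ = 111000 N.
σ = P/A = 111000/1850 = 59.98 MPa.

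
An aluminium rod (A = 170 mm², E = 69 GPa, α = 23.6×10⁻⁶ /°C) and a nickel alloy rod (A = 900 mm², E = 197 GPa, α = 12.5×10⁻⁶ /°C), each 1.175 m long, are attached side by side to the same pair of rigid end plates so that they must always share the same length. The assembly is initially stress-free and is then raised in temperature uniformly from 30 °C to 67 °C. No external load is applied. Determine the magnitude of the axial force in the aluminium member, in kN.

P ≈ 4.52 kN (compressive in the aluminium)

Equilibrium of a rigid end plate with no external load gives equal and opposite internal forces ±P in the two members. Since α_{aluminium} > α_{nickel alloy}, heating drives the aluminium into compression and the nickel alloy into tension.
Compatibility of the two members (thermal + elastic change equal): (α₁ − α₂)ΔT = P·[1/(A₁E₁) + 1/(A₂E₂)].
|α₁ − α₂|·ΔT = 11.1×10⁻⁶ × 37 = 0.0004107.
1/(A₁E₁) + 1/(A₂E₂) = 1/(170×69×10³) + 1/(900×197×10³) = 9.089×10⁻⁸ N⁻¹.
So P = 0.0004107 / 9.089×10⁻⁸ = 4.519 kN.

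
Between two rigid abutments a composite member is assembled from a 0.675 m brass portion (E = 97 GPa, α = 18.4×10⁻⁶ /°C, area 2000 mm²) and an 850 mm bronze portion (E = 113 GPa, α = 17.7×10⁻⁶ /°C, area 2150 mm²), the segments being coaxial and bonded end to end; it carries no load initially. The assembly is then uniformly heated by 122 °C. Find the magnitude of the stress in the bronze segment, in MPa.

Free thermal expansion of the whole bar: Σ αᵢΔT Lᵢ = 18.4×10⁻⁶×122×675 + 17.7×10⁻⁶×122×850 = 3.351 mm.
The walls prevent any net length change, so an axial force P (same in every segment) develops. Compatibility: P · Σ Lᵢ/(AᵢEᵢ) = δ_free.
The series flexibility is Σ Lᵢ/(AᵢEᵢ) = 675/(2000×97×10³) + 850/(2150×113×10³) = 6.978×10⁻⁶ mm/N.
So P = 3.351 / 6.978×10⁻⁶ = 480.2 kN, compressive.
σ_{bronze} = P / A = 480200 / 2150 = 223.3 MPa.

σ ≈ 223 MPa (compressive)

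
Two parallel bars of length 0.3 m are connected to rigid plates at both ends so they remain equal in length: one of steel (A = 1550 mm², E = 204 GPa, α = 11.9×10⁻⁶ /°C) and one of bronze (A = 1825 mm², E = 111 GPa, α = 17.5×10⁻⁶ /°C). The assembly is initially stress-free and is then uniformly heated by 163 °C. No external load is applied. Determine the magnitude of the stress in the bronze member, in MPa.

Equilibrium of a rigid end plate with no external load gives equal and opposite internal forces ±P in the two members. Since α_{bronze} > α_{steel}, heating drives the bronze into compression and the steel into tension.
Setting the final lengths equal and cancelling L: (α₁ − α₂)ΔT = P/(A₁E₁) + P/(A₂E₂).
|α₁ − α₂|·ΔT = 5.6×10⁻⁶ × 163 = 0.0009128.
1/(A₁E₁) + 1/(A₂E₂) = 1/(1550×204×10³) + 1/(1825×111×10³) = 8.099×10⁻⁹ N⁻¹.
So P = 0.0009128 / 8.099×10⁻⁹ = 112.7 kN.
σ_{bronze} = P/A₂ = 112700/1825 = 61.76 MPa, compressive.

σ ≈ 61.8 MPa (compressive)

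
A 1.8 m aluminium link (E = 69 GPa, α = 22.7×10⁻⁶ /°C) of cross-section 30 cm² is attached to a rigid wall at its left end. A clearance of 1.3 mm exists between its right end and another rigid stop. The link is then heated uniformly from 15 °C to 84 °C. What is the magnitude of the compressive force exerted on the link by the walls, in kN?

If the wall were absent the link would grow by αΔT L = 22.7×10⁻⁶ × 69 × 1800 = 2.819 mm.
The gap closes (δ_free > 1.3 mm) and the wall then resists a further 2.819 − 1.3 = 1.519 mm of expansion.
Compatibility: PL/(AE) = 1.519 mm, so σ = P/A = E × (1.519/1800) = 58.24 MPa.
Force on the wall = σA = 58.24 × 3000 mm² = 174.7 kN.

P ≈ 175 kN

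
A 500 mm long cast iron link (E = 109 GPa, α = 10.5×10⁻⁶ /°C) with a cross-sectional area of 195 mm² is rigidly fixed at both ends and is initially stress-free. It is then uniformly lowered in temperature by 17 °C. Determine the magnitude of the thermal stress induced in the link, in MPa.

σ ≈ 19.5 MPa (tensile)

The supports are rigid, so the total axial strain is zero. The restrained thermal strain is ε = αΔT = 10.5×10⁻⁶ × 17 = 178.5×10⁻⁶.
Hence σ = E·αΔT = 109×10³ × 178.5×10⁻⁶ = 19.46 MPa, tensile.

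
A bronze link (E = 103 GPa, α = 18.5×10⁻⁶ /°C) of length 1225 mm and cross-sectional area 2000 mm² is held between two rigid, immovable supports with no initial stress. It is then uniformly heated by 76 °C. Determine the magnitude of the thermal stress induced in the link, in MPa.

Because both ends are immovable the net strain is zero, and the suppressed thermal strain is αΔT = 18.5×10⁻⁶ × 76 = 1406×10⁻⁶.
σ = EαΔT = 103×10³ × 18.5×10⁻⁶ × 76 = 144.8 MPa (compressive; the link is trying to expand).

σ ≈ 145 MPa (compressive)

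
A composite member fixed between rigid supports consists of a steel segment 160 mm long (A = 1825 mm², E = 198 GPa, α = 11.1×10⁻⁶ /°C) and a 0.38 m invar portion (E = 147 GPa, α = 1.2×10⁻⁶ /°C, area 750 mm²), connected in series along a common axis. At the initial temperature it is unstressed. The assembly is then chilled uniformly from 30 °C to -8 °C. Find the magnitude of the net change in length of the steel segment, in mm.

With the walls removed the bar would change length by δ_free = Σ αᵢΔT Lᵢ = 11.1×10⁻⁶×38×160 + 1.2×10⁻⁶×38×380 = 0.08482 mm.
The walls prevent any net length change, so an axial force P (same in every segment) develops. Compatibility: P · Σ Lᵢ/(AᵢEᵢ) = δ_free.
The series flexibility is Σ Lᵢ/(AᵢEᵢ) = 160/(1825×198×10³) + 380/(750×147×10³) = 3.889×10⁻⁶ mm/N.
P = 0.08482 / 3.889×10⁻⁶ = 21810 N = 21.81 kN, tensile.
For the steel segment, free thermal change = 11.1×10⁻⁶×38×160 = 0.06749 mm and elastic change from P = 21810×160/(1825×198×10³) = 0.009656 mm; these oppose, so the net change is 0.0578 mm (segment shortens).

|ΔL| ≈ 0.0578 mm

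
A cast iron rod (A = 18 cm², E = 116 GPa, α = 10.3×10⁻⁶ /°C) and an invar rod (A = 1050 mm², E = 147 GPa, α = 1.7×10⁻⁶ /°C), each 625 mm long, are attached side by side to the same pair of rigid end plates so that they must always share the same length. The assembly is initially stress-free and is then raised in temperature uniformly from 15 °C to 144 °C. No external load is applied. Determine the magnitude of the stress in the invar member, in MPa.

The cast iron has the larger α, so on heating it would change length more than the invar if both were free. The rigid plates force a common final length, so the cast iron is put into compression and the invar into tension, with equal and opposite forces P (no external load).
Equating the net (thermal + elastic) strains gives |α₁ − α₂|·ΔT = P·[1/(A₁E₁) + 1/(A₂E₂)].
|α₁ − α₂|·ΔT = 8.6×10⁻⁶ × 129 = 0.001109.
1/(A₁E₁) + 1/(A₂E₂) = 1/(1800×116×10³) + 1/(1050×147×10³) = 1.127×10⁻⁸ N⁻¹.
P = 0.001109 / 1.127×10⁻⁸ = 98460 N = 98.46 kN.
σ_{invar} = P/A₂ = 98460/1050 = 93.77 MPa, tensile.

σ ≈ 93.8 MPa (tensile)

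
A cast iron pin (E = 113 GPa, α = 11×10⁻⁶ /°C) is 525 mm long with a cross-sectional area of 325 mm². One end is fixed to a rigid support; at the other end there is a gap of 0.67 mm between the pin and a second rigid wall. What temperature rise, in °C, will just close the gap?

ΔT ≈ 116 °C

Contact occurs when the free expansion equals the gap: αΔT L = 0.67 mm.
So ΔT = g/(αL) = 0.67/(11×10⁻⁶ × 525) = 116 °C.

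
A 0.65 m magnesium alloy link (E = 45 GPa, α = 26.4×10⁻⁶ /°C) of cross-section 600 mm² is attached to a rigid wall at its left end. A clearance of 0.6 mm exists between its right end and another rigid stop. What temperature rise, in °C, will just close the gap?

ΔT ≈ 35 °C

Contact occurs when the free expansion equals the gap: αΔT L = 0.6 mm.
ΔT = 0.6 / (26.4×10⁻⁶ × 650) = 34.97 °C.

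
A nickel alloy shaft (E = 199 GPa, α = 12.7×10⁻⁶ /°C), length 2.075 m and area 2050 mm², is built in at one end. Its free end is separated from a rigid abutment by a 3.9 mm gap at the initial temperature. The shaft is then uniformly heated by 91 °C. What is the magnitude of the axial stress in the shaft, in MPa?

σ ≈ 0 MPa

Unrestrained expansion: δ_free = αΔT L = 12.7×10⁻⁶ × 91 × 2075 = 2.398 mm.
This is smaller than the 3.9 mm clearance, so the shaft expands freely without reaching the stop — the stress is zero.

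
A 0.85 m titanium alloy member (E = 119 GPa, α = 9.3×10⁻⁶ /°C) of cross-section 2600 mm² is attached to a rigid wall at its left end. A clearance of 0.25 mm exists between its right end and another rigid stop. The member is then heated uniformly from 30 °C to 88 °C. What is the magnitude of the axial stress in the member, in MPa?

If the wall were absent the member would grow by αΔT L = 9.3×10⁻⁶ × 58 × 850 = 0.4585 mm.
The gap closes (δ_free > 0.25 mm) and the wall then resists a further 0.4585 − 0.25 = 0.2085 mm of expansion.
So σ = E(δ_free − g)/L = 119×10³ × 0.2085/850 = 29.19 MPa.

σ ≈ 29.2 MPa (compressive)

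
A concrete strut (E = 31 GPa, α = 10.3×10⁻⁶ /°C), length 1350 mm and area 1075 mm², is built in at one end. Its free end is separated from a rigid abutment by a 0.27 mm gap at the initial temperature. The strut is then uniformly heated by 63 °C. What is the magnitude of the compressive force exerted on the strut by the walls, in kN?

Free thermal elongation = αΔT L = 10.3×10⁻⁶ × 63 × 1350 = 0.876 mm.
This exceeds the 0.27 mm gap, so the wall pushes back. The portion of expansion that must be recovered elastically is δ_free − gap = 0.876 − 0.27 = 0.606 mm.
Compatibility: PL/(AE) = 0.606 mm, so σ = P/A = E × (0.606/1350) = 13.92 MPa.
Force on the wall = σA = 13.92 × 1075 mm² = 14.96 kN.

P ≈ 15 kN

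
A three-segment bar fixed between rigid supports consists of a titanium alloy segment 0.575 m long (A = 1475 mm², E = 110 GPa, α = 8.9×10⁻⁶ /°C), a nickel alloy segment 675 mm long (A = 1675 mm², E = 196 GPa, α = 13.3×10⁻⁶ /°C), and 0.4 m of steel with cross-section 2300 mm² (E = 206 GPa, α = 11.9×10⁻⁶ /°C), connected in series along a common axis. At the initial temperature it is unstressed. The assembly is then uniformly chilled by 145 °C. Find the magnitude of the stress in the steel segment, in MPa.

σ ≈ 184 MPa (tensile)

Free thermal contraction of the whole bar: Σ αᵢΔT Lᵢ = 8.9×10⁻⁶×145×575 + 13.3×10⁻⁶×145×675 + 11.9×10⁻⁶×145×400 = 2.734 mm.
The walls prevent any net length change, so an axial force P (same in every segment) develops. Compatibility: P · Σ Lᵢ/(AᵢEᵢ) = δ_free.
The series flexibility is Σ Lᵢ/(AᵢEᵢ) = 575/(1475×110×10³) + 675/(1675×196×10³) + 400/(2300×206×10³) = 6.444×10⁻⁶ mm/N.
So P = 2.734 / 6.444×10⁻⁶ = 424.3 kN, tensile.
σ_{steel} = P / A = 424300 / 2300 = 184.5 MPa.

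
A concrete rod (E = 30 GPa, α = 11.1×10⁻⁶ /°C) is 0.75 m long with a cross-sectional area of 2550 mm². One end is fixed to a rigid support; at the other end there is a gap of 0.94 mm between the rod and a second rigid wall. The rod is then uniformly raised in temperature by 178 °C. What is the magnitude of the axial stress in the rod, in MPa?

σ ≈ 21.7 MPa (compressive)

Free thermal elongation = αΔT L = 11.1×10⁻⁶ × 178 × 750 = 1.482 mm.
After closing the 0.94 mm clearance, 1.482 − 0.94 = 0.5418 mm of expansion remains to be suppressed by the wall.
That suppressed elongation corresponds to σ = E·Δ/L = 30×10³ × 0.5418/750 = 21.67 MPa.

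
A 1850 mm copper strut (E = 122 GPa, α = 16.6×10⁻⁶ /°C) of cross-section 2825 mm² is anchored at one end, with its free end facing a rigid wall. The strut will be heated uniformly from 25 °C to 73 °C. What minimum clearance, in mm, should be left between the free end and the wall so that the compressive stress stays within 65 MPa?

With no wall the strut would lengthen by αΔT L = 16.6×10⁻⁶ × 48 × 1850 = 1.474 mm.
A stress of 65 MPa corresponds to the wall pushing the strut back by σL/E = 65×1850/(122×10³) = 0.9857 mm.
So the gap has to take up the difference, g_min = δ_free − σL/E = 1.474 − 0.9857 = 0.4884 mm.

g ≈ 0.488 mm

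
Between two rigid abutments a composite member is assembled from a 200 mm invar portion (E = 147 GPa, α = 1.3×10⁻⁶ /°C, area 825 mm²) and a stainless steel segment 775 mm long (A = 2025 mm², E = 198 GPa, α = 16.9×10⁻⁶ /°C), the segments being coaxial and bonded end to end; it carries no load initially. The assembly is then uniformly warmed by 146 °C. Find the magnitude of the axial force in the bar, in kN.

With the walls removed the bar would change length by δ_free = Σ αᵢΔT Lᵢ = 1.3×10⁻⁶×146×200 + 16.9×10⁻⁶×146×775 = 1.95 mm.
The rigid supports impose zero overall length change; the single axial force P common to all segments must satisfy P Σ Lᵢ/(AᵢEᵢ) = δ_free.
The series flexibility is Σ Lᵢ/(AᵢEᵢ) = 200/(825×147×10³) + 775/(2025×198×10³) = 3.582×10⁻⁶ mm/N.
Hence P = δ_free / Σ(L/AE) = 1.95/3.582×10⁻⁶ = 544.4 kN (compressive).

P ≈ 544 kN (compressive)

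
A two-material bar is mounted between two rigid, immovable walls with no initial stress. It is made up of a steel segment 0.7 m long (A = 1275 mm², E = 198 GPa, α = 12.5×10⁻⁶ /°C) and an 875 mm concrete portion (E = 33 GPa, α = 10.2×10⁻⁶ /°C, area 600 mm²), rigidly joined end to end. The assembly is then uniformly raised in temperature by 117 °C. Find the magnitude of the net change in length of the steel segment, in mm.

|ΔL| ≈ 0.902 mm

Free thermal expansion of the whole bar: Σ αᵢΔT Lᵢ = 12.5×10⁻⁶×117×700 + 10.2×10⁻⁶×117×875 = 2.068 mm.
The rigid supports impose zero overall length change; the single axial force P common to all segments must satisfy P Σ Lᵢ/(AᵢEᵢ) = δ_free.
Σ Lᵢ/(AᵢEᵢ) = 700/(1275×198×10³) + 875/(600×33×10³) = 4.696×10⁻⁵ mm/N.
Hence P = δ_free / Σ(L/AE) = 2.068/4.696×10⁻⁵ = 44.03 kN (compressive).
For the steel segment, free thermal change = 12.5×10⁻⁶×117×700 = 1.024 mm and elastic change from P = 44030×700/(1275×198×10³) = 0.1221 mm; these oppose, so the net change is 0.902 mm (segment lengthens).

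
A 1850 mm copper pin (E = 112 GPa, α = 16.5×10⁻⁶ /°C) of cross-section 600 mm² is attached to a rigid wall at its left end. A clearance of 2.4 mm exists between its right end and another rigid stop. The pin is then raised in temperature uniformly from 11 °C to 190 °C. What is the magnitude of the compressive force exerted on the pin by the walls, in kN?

If the wall were absent the pin would grow by αΔT L = 16.5×10⁻⁶ × 179 × 1850 = 5.464 mm.
After closing the 2.4 mm clearance, 5.464 − 2.4 = 3.064 mm of expansion remains to be suppressed by the wall.
Compatibility: PL/(AE) = 3.064 mm, so σ = P/A = E × (3.064/1850) = 185.5 MPa.
Force on the wall = σA = 185.5 × 600 mm² = 111.3 kN.

P ≈ 111 kN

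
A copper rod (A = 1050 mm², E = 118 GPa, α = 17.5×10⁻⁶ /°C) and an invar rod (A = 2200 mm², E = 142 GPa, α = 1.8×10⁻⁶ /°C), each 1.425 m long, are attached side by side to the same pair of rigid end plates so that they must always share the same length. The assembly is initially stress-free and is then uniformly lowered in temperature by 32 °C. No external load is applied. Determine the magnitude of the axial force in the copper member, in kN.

Equilibrium of a rigid end plate with no external load gives equal and opposite internal forces ±P in the two members. Since α_{copper} > α_{invar}, cooling drives the copper into tension and the invar into compression.
Equating the net (thermal + elastic) strains gives |α₁ − α₂|·ΔT = P·[1/(A₁E₁) + 1/(A₂E₂)].
|α₁ − α₂|·ΔT = 15.7×10⁻⁶ × 32 = 0.0005024.
1/(A₁E₁) + 1/(A₂E₂) = 1/(1050×118×10³) + 1/(2200×142×10³) = 1.127×10⁻⁸ N⁻¹.
So P = 0.0005024 / 1.127×10⁻⁸ = 44.57 kN.

P ≈ 44.6 kN (tensile in the copper)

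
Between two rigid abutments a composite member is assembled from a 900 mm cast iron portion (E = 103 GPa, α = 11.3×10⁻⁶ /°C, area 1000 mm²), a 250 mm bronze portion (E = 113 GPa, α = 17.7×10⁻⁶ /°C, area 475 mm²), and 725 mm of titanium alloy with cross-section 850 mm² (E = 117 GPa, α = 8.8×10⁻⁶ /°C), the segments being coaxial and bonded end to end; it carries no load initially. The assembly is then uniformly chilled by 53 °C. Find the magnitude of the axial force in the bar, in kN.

P ≈ 53.7 kN (tensile)

If the supports were absent, the total length change would be Σ αᵢΔT Lᵢ = 11.3×10⁻⁶×53×900 + 17.7×10⁻⁶×53×250 + 8.8×10⁻⁶×53×725 = 1.112 mm.
The rigid supports impose zero overall length change; the single axial force P common to all segments must satisfy P Σ Lᵢ/(AᵢEᵢ) = δ_free.
The series flexibility is Σ Lᵢ/(AᵢEᵢ) = 900/(1000×103×10³) + 250/(475×113×10³) + 725/(850×117×10³) = 2.069×10⁻⁵ mm/N.
So P = 1.112 / 2.069×10⁻⁵ = 53.74 kN, tensile.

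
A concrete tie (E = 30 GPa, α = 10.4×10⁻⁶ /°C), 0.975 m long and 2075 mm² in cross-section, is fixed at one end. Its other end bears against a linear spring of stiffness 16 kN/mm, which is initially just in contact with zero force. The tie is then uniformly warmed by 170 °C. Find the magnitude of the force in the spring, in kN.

Free thermal expansion: δ_free = αΔT L = 10.4×10⁻⁶ × 170 × 975 = 1.724 mm.
Let P be the compressive force at the spring. The tie shortens elastically by PL/(AE) and the spring compresses by P/k; together these equal δ_free.
So P = δ_free / [L/(AE) + 1/k] = 1.724 / [ 975/(2075×30×10³) + 1/(16×10³) ].
P = 1.724 / 7.816×10⁻⁵ = 22050 N.

P ≈ 22.1 kN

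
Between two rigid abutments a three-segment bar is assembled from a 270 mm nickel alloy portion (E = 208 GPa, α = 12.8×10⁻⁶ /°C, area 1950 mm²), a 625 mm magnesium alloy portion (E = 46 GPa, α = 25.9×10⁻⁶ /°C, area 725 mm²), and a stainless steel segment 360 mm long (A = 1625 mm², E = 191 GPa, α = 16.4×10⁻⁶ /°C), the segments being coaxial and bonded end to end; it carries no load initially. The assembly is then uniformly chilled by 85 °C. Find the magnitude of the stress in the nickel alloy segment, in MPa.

With the walls removed the bar would change length by δ_free = Σ αᵢΔT Lᵢ = 12.8×10⁻⁶×85×270 + 25.9×10⁻⁶×85×625 + 16.4×10⁻⁶×85×360 = 2.172 mm.
The rigid supports impose zero overall length change; the single axial force P common to all segments must satisfy P Σ Lᵢ/(AᵢEᵢ) = δ_free.
The series flexibility is Σ Lᵢ/(AᵢEᵢ) = 270/(1950×208×10³) + 625/(725×46×10³) + 360/(1625×191×10³) = 2.057×10⁻⁵ mm/N.
P = 2.172 / 2.057×10⁻⁵ = 105600 N = 105.6 kN, tensile.
σ_{nickel alloy} = P / A = 105600 / 1950 = 54.15 MPa.

σ ≈ 54.1 MPa (tensile)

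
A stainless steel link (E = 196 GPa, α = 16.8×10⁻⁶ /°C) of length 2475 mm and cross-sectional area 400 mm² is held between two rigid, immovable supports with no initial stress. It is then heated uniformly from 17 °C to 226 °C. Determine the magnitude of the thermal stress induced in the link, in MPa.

σ ≈ 688 MPa (compressive)

Because both ends are immovable the net strain is zero, and the suppressed thermal strain is αΔT = 16.8×10⁻⁶ × 209 = 3511.2×10⁻⁶.
The stress required to suppress this strain is σ = Eε = 196×10³ × 3511.2×10⁻⁶ = 688.2 MPa, compressive since the link is trying to expand.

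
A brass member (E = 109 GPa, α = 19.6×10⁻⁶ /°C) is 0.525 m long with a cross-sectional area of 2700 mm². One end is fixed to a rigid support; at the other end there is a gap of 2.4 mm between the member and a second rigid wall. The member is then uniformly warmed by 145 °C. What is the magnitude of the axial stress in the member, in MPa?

σ ≈ 0 MPa

Free thermal elongation = αΔT L = 19.6×10⁻⁶ × 145 × 525 = 1.492 mm.
Since δ_free = 1.49 mm is less than the 2.4 mm gap, the member never touches the wall. No axial force develops.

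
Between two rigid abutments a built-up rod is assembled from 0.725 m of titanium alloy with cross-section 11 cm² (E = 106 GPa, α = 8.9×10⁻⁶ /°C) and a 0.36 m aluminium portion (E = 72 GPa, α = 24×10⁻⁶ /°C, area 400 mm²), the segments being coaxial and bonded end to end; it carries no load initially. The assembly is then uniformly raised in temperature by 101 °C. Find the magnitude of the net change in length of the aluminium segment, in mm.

|ΔL| ≈ 0.145 mm

With the walls removed the bar would change length by δ_free = Σ αᵢΔT Lᵢ = 8.9×10⁻⁶×101×725 + 24×10⁻⁶×101×360 = 1.524 mm.
The rigid supports impose zero overall length change; the single axial force P common to all segments must satisfy P Σ Lᵢ/(AᵢEᵢ) = δ_free.
Σ Lᵢ/(AᵢEᵢ) = 725/(1100×106×10³) + 360/(400×72×10³) = 1.872×10⁻⁵ mm/N.
Hence P = δ_free / Σ(L/AE) = 1.524/1.872×10⁻⁵ = 81.44 kN (compressive).
For the aluminium segment, free thermal change = 24×10⁻⁶×101×360 = 0.8726 mm and elastic change from P = 81440×360/(400×72×10³) = 1.018 mm; these oppose, so the net change is 0.145 mm (segment shortens).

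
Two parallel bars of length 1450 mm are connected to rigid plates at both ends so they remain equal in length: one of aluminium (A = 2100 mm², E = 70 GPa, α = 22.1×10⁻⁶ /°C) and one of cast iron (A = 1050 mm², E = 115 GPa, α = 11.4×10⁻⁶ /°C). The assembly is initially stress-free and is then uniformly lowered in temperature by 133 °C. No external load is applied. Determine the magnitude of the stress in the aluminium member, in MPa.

σ ≈ 44.9 MPa (tensile)

Equilibrium of a rigid end plate with no external load gives equal and opposite internal forces ±P in the two members. Since α_{aluminium} > α_{cast iron}, cooling drives the aluminium into tension and the cast iron into compression.
Compatibility of the two members (thermal + elastic change equal): (α₁ − α₂)ΔT = P·[1/(A₁E₁) + 1/(A₂E₂)].
|α₁ − α₂|·ΔT = 10.7×10⁻⁶ × 133 = 0.001423.
1/(A₁E₁) + 1/(A₂E₂) = 1/(2100×70×10³) + 1/(1050×115×10³) = 1.508×10⁻⁸ N⁻¹.
P = 0.001423 / 1.508×10⁻⁸ = 94340 N = 94.34 kN.
σ_{aluminium} = P/A₁ = 94340/2100 = 44.93 MPa, tensile.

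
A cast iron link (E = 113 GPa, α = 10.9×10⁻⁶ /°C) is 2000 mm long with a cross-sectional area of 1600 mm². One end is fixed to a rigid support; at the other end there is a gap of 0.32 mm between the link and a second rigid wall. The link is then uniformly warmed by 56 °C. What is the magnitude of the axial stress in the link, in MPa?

σ ≈ 50.9 MPa (compressive)

Unrestrained expansion: δ_free = αΔT L = 10.9×10⁻⁶ × 56 × 2000 = 1.221 mm.
The gap closes (δ_free > 0.32 mm) and the wall then resists a further 1.221 − 0.32 = 0.9008 mm of expansion.
Compatibility: PL/(AE) = 0.9008 mm, so σ = P/A = E × (0.9008/2000) = 50.9 MPa.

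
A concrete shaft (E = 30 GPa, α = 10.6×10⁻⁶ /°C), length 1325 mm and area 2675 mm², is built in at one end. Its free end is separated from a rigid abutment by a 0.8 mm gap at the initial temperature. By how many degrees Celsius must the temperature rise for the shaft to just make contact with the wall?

The gap closes when αΔT L = 0.8 mm, since the shaft is still unstressed at that instant.
ΔT = 0.8 / (10.6×10⁻⁶ × 1325) = 56.96 °C.

ΔT ≈ 57 °C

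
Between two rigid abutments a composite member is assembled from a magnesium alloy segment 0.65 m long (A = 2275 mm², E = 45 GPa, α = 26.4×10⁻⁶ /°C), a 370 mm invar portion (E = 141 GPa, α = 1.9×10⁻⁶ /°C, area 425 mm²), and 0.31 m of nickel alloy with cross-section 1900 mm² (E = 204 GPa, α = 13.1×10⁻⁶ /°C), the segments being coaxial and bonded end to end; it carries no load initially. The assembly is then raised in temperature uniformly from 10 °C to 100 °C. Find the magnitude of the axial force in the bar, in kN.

Free thermal expansion of the whole bar: Σ αᵢΔT Lᵢ = 26.4×10⁻⁶×90×650 + 1.9×10⁻⁶×90×370 + 13.1×10⁻⁶×90×310 = 1.973 mm.
The rigid supports impose zero overall length change; the single axial force P common to all segments must satisfy P Σ Lᵢ/(AᵢEᵢ) = δ_free.
Σ Lᵢ/(AᵢEᵢ) = 650/(2275×45×10³) + 370/(425×141×10³) + 310/(1900×204×10³) = 1.332×10⁻⁵ mm/N.
So P = 1.973 / 1.332×10⁻⁵ = 148.1 kN, compressive.

P ≈ 148 kN (compressive)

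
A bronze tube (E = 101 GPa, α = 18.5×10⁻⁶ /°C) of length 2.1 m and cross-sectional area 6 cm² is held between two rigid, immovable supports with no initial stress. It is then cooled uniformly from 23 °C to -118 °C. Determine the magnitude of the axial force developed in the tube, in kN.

P ≈ 158 kN (tensile)

With zero net strain, σ = E·αΔT = 101 GPa × 18.5×10⁻⁶ × 141 = 263.5 MPa.
P = AEαΔT = 600 × 101×10³ × 18.5×10⁻⁶ × 141 = 158.1 kN (tensile).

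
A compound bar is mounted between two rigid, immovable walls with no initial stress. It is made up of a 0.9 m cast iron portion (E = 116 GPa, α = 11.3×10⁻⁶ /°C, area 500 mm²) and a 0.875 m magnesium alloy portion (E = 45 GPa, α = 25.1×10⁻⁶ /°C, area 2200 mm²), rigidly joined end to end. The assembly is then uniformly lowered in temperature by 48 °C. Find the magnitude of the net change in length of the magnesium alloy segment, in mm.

Free thermal contraction of the whole bar: Σ αᵢΔT Lᵢ = 11.3×10⁻⁶×48×900 + 25.1×10⁻⁶×48×875 = 1.542 mm.
Since the ends are fixed, an axial force P builds up, equal in every segment, with P · Σ Lᵢ/(AᵢEᵢ) = δ_free.
The series flexibility is Σ Lᵢ/(AᵢEᵢ) = 900/(500×116×10³) + 875/(2200×45×10³) = 2.436×10⁻⁵ mm/N.
Hence P = δ_free / Σ(L/AE) = 1.542/2.436×10⁻⁵ = 63.33 kN (tensile).
For the magnesium alloy segment, free thermal change = 25.1×10⁻⁶×48×875 = 1.054 mm and elastic change from P = 63330×875/(2200×45×10³) = 0.5597 mm; these oppose, so the net change is 0.494 mm (segment shortens).

|ΔL| ≈ 0.494 mm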